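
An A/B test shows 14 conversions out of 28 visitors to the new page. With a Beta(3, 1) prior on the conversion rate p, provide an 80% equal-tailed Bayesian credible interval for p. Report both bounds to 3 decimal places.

[0.418, 0.643]

Posterior: Beta(3+14, 1+14) = Beta(17, 15).
Equal-tailed 80% interval: the 0.1 and 0.9 quantiles of Beta(17, 15).
Posterior mean ≈ 0.531, SD ≈ 0.087; a Normal approximation gives roughly [0.420, 0.643].
Exact: F⁻¹(0.1) = 0.418; F⁻¹(0.9) = 0.643.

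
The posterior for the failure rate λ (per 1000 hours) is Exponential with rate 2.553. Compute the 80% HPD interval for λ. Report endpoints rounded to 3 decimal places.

The exponential density is strictly decreasing on [0, ∞), so the HPD interval is anchored at 0: [0, q] with P(λ ≤ q) = 0.80.
q = −ln(1 − 0.80) / 2.553 = 1.6094 / 2.553 = 0.630.

[0.000, 0.630]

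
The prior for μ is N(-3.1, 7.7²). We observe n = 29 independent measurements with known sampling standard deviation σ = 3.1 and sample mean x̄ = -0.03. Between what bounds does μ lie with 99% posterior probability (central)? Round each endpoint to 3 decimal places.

[-1.526, 1.432]

Posterior precision = 1/7.7² + 29/3.1² = 0.0169 + 3.0177 = 3.0346, so posterior SD = 0.5741.
Posterior mean = (-3.1/7.7² + 29·-0.03/3.1²) / 3.0346 = -0.0471.
Interval: -0.0471 ± 2.576 × 0.5741 → [-1.526, 1.432].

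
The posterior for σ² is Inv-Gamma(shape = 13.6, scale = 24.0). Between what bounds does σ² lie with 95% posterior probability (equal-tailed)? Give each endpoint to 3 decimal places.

Inverse-Gamma(13.6, 24.0) quantiles: F⁻¹(0.025) and F⁻¹(0.975).
Equivalently, 1/σ² ~ Gamma(13.6, rate = 24.0); invert its 0.975 and 0.025 quantiles.
Posterior mean ≈ 1.905, SD ≈ 0.559; a Normal approximation gives roughly [0.809, 3.001].
Exact: lower = 1.105; upper = 3.261.

[1.105, 3.261]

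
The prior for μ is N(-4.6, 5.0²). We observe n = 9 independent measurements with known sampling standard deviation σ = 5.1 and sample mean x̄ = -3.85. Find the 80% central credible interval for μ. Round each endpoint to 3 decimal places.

Posterior precision = 1/5.0² + 9/5.1² = 0.0400 + 0.3460 = 0.3860, so posterior SD = 1.6095.
Posterior mean = (-4.6/5.0² + 9·-3.85/5.1²) / 0.3860 = -3.9277.
Interval: -3.9277 ± 1.282 × 1.6095 → [-5.990, -1.865].

[-5.990, -1.865]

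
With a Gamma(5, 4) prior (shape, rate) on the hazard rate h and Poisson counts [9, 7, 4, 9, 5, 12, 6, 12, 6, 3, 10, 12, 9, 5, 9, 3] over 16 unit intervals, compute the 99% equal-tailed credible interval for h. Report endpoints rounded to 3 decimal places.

Posterior: Gamma(5+121, 4+16) = Gamma(126, 20) (shape, rate).
Equal-tailed 99% interval: Gamma(126, 20) quantiles at 0.005 and 0.995.
Posterior mean ≈ 6.300, SD ≈ 0.561; a Normal approximation gives roughly [4.854, 7.746].
Exact: lower = 4.948; upper = 7.839.

[4.948, 7.839]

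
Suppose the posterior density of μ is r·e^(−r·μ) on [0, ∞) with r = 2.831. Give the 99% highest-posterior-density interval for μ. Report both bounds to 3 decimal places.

[0.000, 1.627]

The exponential density is strictly decreasing on [0, ∞), so the HPD interval is anchored at 0: [0, q] with P(μ ≤ q) = 0.99.
q = −ln(1 − 0.99) / 2.831 = 4.6052 / 2.831 = 1.627.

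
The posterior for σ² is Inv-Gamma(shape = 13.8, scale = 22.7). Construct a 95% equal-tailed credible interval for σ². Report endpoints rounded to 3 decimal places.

[1.033, 3.024]

Inverse-Gamma(13.8, 22.7) quantiles: F⁻¹(0.025) and F⁻¹(0.975).
Equivalently, 1/σ² ~ Gamma(13.8, rate = 22.7); invert its 0.975 and 0.025 quantiles.
Posterior mean ≈ 1.773, SD ≈ 0.516; a Normal approximation gives roughly [0.762, 2.785].
Exact: lower = 1.033; upper = 3.024.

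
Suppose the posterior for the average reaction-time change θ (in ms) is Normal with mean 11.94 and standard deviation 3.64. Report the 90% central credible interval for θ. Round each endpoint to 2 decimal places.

[5.95, 17.93]

The posterior is symmetric, so the 90% equal-tailed interval is θ = 11.94 ± z·3.64 with z = 1.645.
Half-width: 1.645 × 3.64 = 5.99.
11.94 − 5.99 = 5.95; 11.94 + 5.99 = 17.93.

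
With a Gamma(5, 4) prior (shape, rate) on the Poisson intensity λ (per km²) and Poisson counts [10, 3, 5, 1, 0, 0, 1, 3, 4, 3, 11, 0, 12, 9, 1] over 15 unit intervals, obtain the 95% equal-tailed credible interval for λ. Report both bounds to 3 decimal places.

Posterior: Gamma(5+63, 4+15) = Gamma(68, 19) (shape, rate).
Equal-tailed 95% interval: Gamma(68, 19) quantiles at 0.025 and 0.975.
Posterior mean ≈ 3.579, SD ≈ 0.434; a Normal approximation gives roughly [2.728, 4.430].
Exact: lower = 2.779; upper = 4.478.

[2.779, 4.478]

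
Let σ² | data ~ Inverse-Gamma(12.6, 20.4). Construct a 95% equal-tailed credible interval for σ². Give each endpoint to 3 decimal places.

Inverse-Gamma(12.6, 20.4) quantiles: F⁻¹(0.025) and F⁻¹(0.975).
Equivalently, 1/σ² ~ Gamma(12.6, rate = 20.4); invert its 0.975 and 0.025 quantiles.
Posterior mean ≈ 1.759, SD ≈ 0.540; a Normal approximation gives roughly [0.700, 2.817].
Exact: lower = 0.998; upper = 3.076.

[0.998, 3.076]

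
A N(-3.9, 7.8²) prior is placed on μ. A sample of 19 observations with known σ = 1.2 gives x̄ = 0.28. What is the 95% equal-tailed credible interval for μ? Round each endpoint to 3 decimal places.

[-0.264, 0.814]

Posterior precision = 1/7.8² + 19/1.2² = 0.0164 + 13.1944 = 13.2109, so posterior SD = 0.2751.
Posterior mean = (-3.9/7.8² + 19·0.28/1.2²) / 13.2109 = 0.2748.
Interval: 0.2748 ± 1.960 × 0.2751 → [-0.264, 0.814].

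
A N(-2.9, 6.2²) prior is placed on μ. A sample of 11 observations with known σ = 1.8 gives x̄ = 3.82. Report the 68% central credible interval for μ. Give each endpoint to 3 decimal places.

[3.231, 4.307]

Posterior precision = 1/6.2² + 11/1.8² = 0.0260 + 3.3951 = 3.4211, so posterior SD = 0.5407.
Posterior mean = (-2.9/6.2² + 11·3.82/1.8²) / 3.4211 = 3.7689.
Interval: 3.7689 ± 0.994 × 0.5407 → [3.231, 4.307].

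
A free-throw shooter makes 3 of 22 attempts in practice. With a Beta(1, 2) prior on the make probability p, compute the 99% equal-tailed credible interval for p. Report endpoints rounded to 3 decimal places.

Posterior: Beta(1+3, 2+19) = Beta(4, 21).
Equal-tailed 99% interval: the 0.005 and 0.995 quantiles of Beta(4, 21).
Posterior mean ≈ 0.160, SD ≈ 0.072; a Normal approximation gives roughly [-0.025, 0.345].
Exact: F⁻¹(0.005) = 0.029; F⁻¹(0.995) = 0.387.

[0.029, 0.387]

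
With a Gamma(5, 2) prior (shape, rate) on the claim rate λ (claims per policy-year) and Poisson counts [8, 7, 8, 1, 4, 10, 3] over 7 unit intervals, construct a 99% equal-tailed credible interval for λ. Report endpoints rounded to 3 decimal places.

[3.379, 7.260]

Posterior: Gamma(5+41, 2+7) = Gamma(46, 9) (shape, rate).
Equal-tailed 99% interval: Gamma(46, 9) quantiles at 0.005 and 0.995.
Posterior mean ≈ 5.111, SD ≈ 0.754; a Normal approximation gives roughly [3.170, 7.052].
Exact: lower = 3.379; upper = 7.260.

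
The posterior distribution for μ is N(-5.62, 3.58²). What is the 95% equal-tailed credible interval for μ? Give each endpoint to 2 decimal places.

The posterior is symmetric, so the 95% equal-tailed interval is μ = -5.62 ± z·3.58 with z = 1.960.
Half-width: 1.960 × 3.58 = 7.02.
-5.62 − 7.02 = -12.64; -5.62 + 7.02 = 1.40.

[-12.64, 1.40]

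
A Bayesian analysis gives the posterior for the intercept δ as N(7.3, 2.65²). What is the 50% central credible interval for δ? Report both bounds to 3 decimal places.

The posterior is symmetric, so the 50% equal-tailed interval is δ = 7.3 ± z·2.65 with z = 0.674.
Half-width: 0.674 × 2.65 = 1.787.
7.3 − 1.787 = 5.513; 7.3 + 1.787 = 9.087.

[5.513, 9.087]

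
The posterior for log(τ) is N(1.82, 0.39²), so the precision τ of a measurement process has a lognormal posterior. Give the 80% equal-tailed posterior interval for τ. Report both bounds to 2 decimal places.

On the log scale the 80% interval is 1.82 ± 1.282 × 0.39 = [1.3202, 2.3198].
Exponentiate: [e^1.3202, e^2.3198] = [3.74, 10.17].

[3.74, 10.17]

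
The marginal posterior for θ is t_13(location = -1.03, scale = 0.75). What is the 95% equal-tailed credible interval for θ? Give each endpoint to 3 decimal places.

[-2.650, 0.590]

The t_13 distribution is symmetric; the 95% interval is -1.03 ± t·0.75 with t_{0.975,13} = 2.160.
Half-width: 2.160 × 0.75 = 1.620.
-1.03 − 1.620 = -2.650; -1.03 + 1.620 = 0.590.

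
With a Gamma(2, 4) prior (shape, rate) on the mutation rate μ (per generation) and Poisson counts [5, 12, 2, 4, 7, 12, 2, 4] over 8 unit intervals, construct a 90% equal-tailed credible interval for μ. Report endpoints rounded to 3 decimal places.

[3.247, 5.181]

Posterior: Gamma(2+48, 4+8) = Gamma(50, 12) (shape, rate).
Equal-tailed 90% interval: Gamma(50, 12) quantiles at 0.05 and 0.95.
Posterior mean ≈ 4.167, SD ≈ 0.589; a Normal approximation gives roughly [3.197, 5.136].
Exact: lower = 3.247; upper = 5.181.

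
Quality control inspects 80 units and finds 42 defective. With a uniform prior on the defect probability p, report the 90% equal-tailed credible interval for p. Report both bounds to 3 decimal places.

[0.434, 0.614]

Posterior: Beta(1+42, 1+38) = Beta(43, 39).
Equal-tailed 90% interval: the 0.05 and 0.95 quantiles of Beta(43, 39).
Posterior mean ≈ 0.524, SD ≈ 0.055; a Normal approximation gives roughly [0.434, 0.615].
Exact: F⁻¹(0.05) = 0.434; F⁻¹(0.95) = 0.614.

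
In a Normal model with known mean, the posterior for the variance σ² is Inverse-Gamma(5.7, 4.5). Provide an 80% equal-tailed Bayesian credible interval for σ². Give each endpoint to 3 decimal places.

Inverse-Gamma(5.7, 4.5) quantiles: F⁻¹(0.1) and F⁻¹(0.9).
Equivalently, 1/σ² ~ Gamma(5.7, rate = 4.5); invert its 0.9 and 0.1 quantiles.
Posterior mean ≈ 0.957, SD ≈ 0.498; a Normal approximation gives roughly [0.320, 1.595].
Exact: lower = 0.506; upper = 1.534.

[0.506, 1.534]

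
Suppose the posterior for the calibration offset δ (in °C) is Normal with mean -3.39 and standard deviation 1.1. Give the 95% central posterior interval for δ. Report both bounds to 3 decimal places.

[-5.546, -1.234]

The posterior is symmetric, so the 95% equal-tailed interval is δ = -3.39 ± z·1.1 with z = 1.960.
Half-width: 1.960 × 1.1 = 2.156.
-3.39 − 2.156 = -5.546; -3.39 + 2.156 = -1.234.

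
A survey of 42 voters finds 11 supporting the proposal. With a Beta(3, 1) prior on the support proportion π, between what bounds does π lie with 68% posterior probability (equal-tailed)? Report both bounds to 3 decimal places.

[0.237, 0.372]

Posterior: Beta(3+11, 1+31) = Beta(14, 32).
Equal-tailed 68% interval: the 0.16 and 0.84 quantiles of Beta(14, 32).
Posterior mean ≈ 0.304, SD ≈ 0.067; a Normal approximation gives roughly [0.238, 0.371].
Exact: F⁻¹(0.16) = 0.237; F⁻¹(0.84) = 0.372.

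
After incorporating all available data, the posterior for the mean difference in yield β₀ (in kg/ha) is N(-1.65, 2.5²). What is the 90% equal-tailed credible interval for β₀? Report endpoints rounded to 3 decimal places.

[-5.762, 2.462]

The posterior is symmetric, so the 90% equal-tailed interval is β₀ = -1.65 ± z·2.5 with z = 1.645.
Half-width: 1.645 × 2.5 = 4.112.
-1.65 − 4.112 = -5.762; -1.65 + 4.112 = 2.462.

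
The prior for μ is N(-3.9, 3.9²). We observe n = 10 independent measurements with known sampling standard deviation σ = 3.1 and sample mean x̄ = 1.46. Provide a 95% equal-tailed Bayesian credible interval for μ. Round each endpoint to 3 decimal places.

Posterior precision = 1/3.9² + 10/3.1² = 0.0657 + 1.0406 = 1.1063, so posterior SD = 0.9507.
Posterior mean = (-3.9/3.9² + 10·1.46/3.1²) / 1.1063 = 1.1415.
Interval: 1.1415 ± 1.960 × 0.9507 → [-0.722, 3.005].

[-0.722, 3.005]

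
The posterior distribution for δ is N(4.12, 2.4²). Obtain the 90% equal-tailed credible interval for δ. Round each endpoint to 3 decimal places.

[0.172, 8.068]

The posterior is symmetric, so the 90% equal-tailed interval is δ = 4.12 ± z·2.4 with z = 1.645.
Half-width: 1.645 × 2.4 = 3.948.
4.12 − 3.948 = 0.172; 4.12 + 3.948 = 8.068.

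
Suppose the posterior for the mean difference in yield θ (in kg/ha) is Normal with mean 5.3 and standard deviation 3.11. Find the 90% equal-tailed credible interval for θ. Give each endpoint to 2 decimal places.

The posterior is symmetric, so the 90% equal-tailed interval is θ = 5.3 ± z·3.11 with z = 1.645.
Half-width: 1.645 × 3.11 = 5.12.
5.3 − 5.12 = 0.18; 5.3 + 5.12 = 10.42.

[0.18, 10.42]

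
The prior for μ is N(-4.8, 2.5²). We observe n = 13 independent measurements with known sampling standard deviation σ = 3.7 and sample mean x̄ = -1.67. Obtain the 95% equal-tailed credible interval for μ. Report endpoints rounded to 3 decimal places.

[-3.982, -0.261]

Posterior precision = 1/2.5² + 13/3.7² = 0.1600 + 0.9496 = 1.1096, so posterior SD = 0.9493.
Posterior mean = (-4.8/2.5² + 13·-1.67/3.7²) / 1.1096 = -2.1213.
Interval: -2.1213 ± 1.960 × 0.9493 → [-3.982, -0.261].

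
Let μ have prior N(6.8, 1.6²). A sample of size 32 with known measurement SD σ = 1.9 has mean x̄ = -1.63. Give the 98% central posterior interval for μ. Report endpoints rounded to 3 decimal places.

[-2.039, -0.509]

Posterior precision = 1/1.6² + 32/1.9² = 0.3906 + 8.8643 = 9.2549, so posterior SD = 0.3287.
Posterior mean = (6.8/1.6² + 32·-1.63/1.9²) / 9.2549 = -1.2742.
Interval: -1.2742 ± 2.326 × 0.3287 → [-2.039, -0.509].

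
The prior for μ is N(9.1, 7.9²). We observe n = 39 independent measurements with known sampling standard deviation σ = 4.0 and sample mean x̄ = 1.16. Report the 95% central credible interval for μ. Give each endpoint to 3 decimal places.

Posterior precision = 1/7.9² + 39/4.0² = 0.0160 + 2.4375 = 2.4535, so posterior SD = 0.6384.
Posterior mean = (9.1/7.9² + 39·1.16/4.0²) / 2.4535 = 1.2119.
Interval: 1.2119 ± 1.960 × 0.6384 → [-0.039, 2.463].

[-0.039, 2.463]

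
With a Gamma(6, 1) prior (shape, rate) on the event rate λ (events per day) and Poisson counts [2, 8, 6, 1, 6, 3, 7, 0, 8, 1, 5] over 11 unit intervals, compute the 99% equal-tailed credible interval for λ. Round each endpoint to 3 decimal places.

Posterior: Gamma(6+47, 1+11) = Gamma(53, 12) (shape, rate).
Equal-tailed 99% interval: Gamma(53, 12) quantiles at 0.005 and 0.995.
Posterior mean ≈ 4.417, SD ≈ 0.607; a Normal approximation gives roughly [2.854, 5.979].
Exact: lower = 3.010; upper = 6.135.

[3.010, 6.135]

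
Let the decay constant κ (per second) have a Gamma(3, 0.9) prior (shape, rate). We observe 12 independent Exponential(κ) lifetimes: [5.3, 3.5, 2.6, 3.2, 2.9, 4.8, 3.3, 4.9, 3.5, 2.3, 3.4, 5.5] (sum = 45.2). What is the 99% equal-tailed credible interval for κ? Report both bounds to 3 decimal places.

[0.150, 0.582]

Posterior: Gamma(3+12, 0.9+45.2) = Gamma(15, 46.1) (shape, rate).
Equal-tailed 99% interval: Gamma(15, 46.1) quantiles at 0.005 and 0.995.
Posterior mean ≈ 0.325, SD ≈ 0.084; a Normal approximation gives roughly [0.109, 0.542].
Exact: lower = 0.150; upper = 0.582.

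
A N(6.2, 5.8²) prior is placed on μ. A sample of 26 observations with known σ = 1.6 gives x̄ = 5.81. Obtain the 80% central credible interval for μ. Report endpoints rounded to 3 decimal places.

Posterior precision = 1/5.8² + 26/1.6² = 0.0297 + 10.1562 = 10.1860, so posterior SD = 0.3133.
Posterior mean = (6.2/5.8² + 26·5.81/1.6²) / 10.1860 = 5.8111.
Interval: 5.8111 ± 1.282 × 0.3133 → [5.410, 6.213].

[5.410, 6.213]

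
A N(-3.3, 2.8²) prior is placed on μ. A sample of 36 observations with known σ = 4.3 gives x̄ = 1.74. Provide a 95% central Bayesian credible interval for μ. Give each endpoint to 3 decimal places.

Posterior precision = 1/2.8² + 36/4.3² = 0.1276 + 1.9470 = 2.0745, so posterior SD = 0.6943.
Posterior mean = (-3.3/2.8² + 36·1.74/4.3²) / 2.0745 = 1.4301.
Interval: 1.4301 ± 1.960 × 0.6943 → [0.069, 2.791].

[0.069, 2.791]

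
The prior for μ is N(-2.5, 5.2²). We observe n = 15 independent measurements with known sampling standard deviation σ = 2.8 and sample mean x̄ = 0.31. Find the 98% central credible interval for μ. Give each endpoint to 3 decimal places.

Posterior precision = 1/5.2² + 15/2.8² = 0.0370 + 1.9133 = 1.9502, so posterior SD = 0.7161.
Posterior mean = (-2.5/5.2² + 15·0.31/2.8²) / 1.9502 = 0.2567.
Interval: 0.2567 ± 2.326 × 0.7161 → [-1.409, 1.923].

[-1.409, 1.923]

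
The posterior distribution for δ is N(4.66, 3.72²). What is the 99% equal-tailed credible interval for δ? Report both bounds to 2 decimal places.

The posterior is symmetric, so the 99% equal-tailed interval is δ = 4.66 ± z·3.72 with z = 2.576.
Half-width: 2.576 × 3.72 = 9.58.
4.66 − 9.58 = -4.92; 4.66 + 9.58 = 14.24.

[-4.92, 14.24]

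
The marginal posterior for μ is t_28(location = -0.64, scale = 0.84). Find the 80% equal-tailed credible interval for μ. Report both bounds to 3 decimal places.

[-1.743, 0.463]

The t_28 distribution is symmetric; the 80% interval is -0.64 ± t·0.84 with t_{0.9,28} = 1.313.
Half-width: 1.313 × 0.84 = 1.103.
-0.64 − 1.103 = -1.743; -0.64 + 1.103 = 0.463.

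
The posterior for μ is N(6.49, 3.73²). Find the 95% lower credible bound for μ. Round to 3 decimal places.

Need L with P(μ ≥ L) = 0.95: L = 6.49 − z_{0.05}·3.73.
z = 1.645; L = 6.49 − 1.645 × 3.73 = 0.355.

0.355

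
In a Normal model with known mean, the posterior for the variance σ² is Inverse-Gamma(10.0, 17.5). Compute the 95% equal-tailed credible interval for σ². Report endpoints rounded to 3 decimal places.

[1.024, 3.649]

Inverse-Gamma(10.0, 17.5) quantiles: F⁻¹(0.025) and F⁻¹(0.975).
Equivalently, 1/σ² ~ Gamma(10.0, rate = 17.5); invert its 0.975 and 0.025 quantiles.
Posterior mean ≈ 1.944, SD ≈ 0.687; a Normal approximation gives roughly [0.597, 3.292].
Exact: lower = 1.024; upper = 3.649.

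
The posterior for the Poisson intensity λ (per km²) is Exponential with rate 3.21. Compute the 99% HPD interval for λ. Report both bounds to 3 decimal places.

The exponential density is strictly decreasing on [0, ∞), so the HPD interval is anchored at 0: [0, q] with P(λ ≤ q) = 0.99.
q = −ln(1 − 0.99) / 3.21 = 4.6052 / 3.21 = 1.435.

[0.000, 1.435]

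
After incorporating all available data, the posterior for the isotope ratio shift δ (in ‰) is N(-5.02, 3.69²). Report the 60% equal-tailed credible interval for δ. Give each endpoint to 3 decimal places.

The posterior is symmetric, so the 60% equal-tailed interval is δ = -5.02 ± z·3.69 with z = 0.842.
Half-width: 0.842 × 3.69 = 3.106.
-5.02 − 3.106 = -8.126; -5.02 + 3.106 = -1.914.

[-8.126, -1.914]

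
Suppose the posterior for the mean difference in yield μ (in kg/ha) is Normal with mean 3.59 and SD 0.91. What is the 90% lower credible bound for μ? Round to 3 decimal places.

Need L with P(μ ≥ L) = 0.90: L = 3.59 − z_{0.1}·0.91.
z = 1.282; L = 3.59 − 1.282 × 0.91 = 2.424.

2.424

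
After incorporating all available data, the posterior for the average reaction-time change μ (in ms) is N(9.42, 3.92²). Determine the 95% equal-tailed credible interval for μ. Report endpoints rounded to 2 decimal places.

The posterior is symmetric, so the 95% equal-tailed interval is μ = 9.42 ± z·3.92 with z = 1.960.
Half-width: 1.960 × 3.92 = 7.68.
9.42 − 7.68 = 1.74; 9.42 + 7.68 = 17.10.

[1.74, 17.10]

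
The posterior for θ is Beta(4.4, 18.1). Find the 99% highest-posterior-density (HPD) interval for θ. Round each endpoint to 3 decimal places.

The posterior is unimodal and skewed, so the HPD interval has equal density at both endpoints and is the shortest 99% interval.
Solving f(0.031) = f(0.426) with F(0.426) − F(0.031) = 0.99 gives [0.031, 0.426].
For comparison, the equal-tailed interval is [0.041, 0.446]; the HPD is narrower and shifted toward the mode.

[0.031, 0.426]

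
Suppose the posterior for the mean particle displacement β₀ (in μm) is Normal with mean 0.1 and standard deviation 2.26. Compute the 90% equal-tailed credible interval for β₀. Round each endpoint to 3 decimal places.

[-3.617, 3.817]

The posterior is symmetric, so the 90% equal-tailed interval is β₀ = 0.1 ± z·2.26 with z = 1.645.
Half-width: 1.645 × 2.26 = 3.717.
0.1 − 3.717 = -3.617; 0.1 + 3.717 = 3.817.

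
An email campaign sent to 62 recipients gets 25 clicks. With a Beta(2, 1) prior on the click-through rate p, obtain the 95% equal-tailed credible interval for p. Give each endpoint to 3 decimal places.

Posterior: Beta(2+25, 1+37) = Beta(27, 38).
Equal-tailed 95% interval: the 0.025 and 0.975 quantiles of Beta(27, 38).
Posterior mean ≈ 0.415, SD ≈ 0.061; a Normal approximation gives roughly [0.296, 0.534].
Exact: F⁻¹(0.025) = 0.299; F⁻¹(0.975) = 0.536.

[0.299, 0.536]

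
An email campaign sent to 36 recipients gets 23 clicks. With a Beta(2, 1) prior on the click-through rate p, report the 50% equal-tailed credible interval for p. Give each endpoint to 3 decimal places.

Posterior: Beta(2+23, 1+13) = Beta(25, 14).
Equal-tailed 50% interval: the 0.25 and 0.75 quantiles of Beta(25, 14).
Posterior mean ≈ 0.641, SD ≈ 0.076; a Normal approximation gives roughly [0.590, 0.692].
Exact: F⁻¹(0.25) = 0.590; F⁻¹(0.75) = 0.694.

[0.590, 0.694]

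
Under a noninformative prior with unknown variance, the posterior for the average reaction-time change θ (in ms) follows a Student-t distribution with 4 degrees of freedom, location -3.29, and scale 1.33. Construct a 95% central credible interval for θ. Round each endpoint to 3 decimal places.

[-6.983, 0.403]

The t_4 distribution is symmetric; the 95% interval is -3.29 ± t·1.33 with t_{0.975,4} = 2.776.
Half-width: 2.776 × 1.33 = 3.693.
-3.29 − 3.693 = -6.983; -3.29 + 3.693 = 0.403.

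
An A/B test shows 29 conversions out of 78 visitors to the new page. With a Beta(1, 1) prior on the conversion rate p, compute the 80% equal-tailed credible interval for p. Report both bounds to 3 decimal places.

[0.306, 0.445]

Posterior: Beta(1+29, 1+49) = Beta(30, 50).
Equal-tailed 80% interval: the 0.1 and 0.9 quantiles of Beta(30, 50).
Posterior mean ≈ 0.375, SD ≈ 0.054; a Normal approximation gives roughly [0.306, 0.444].
Exact: F⁻¹(0.1) = 0.306; F⁻¹(0.9) = 0.445.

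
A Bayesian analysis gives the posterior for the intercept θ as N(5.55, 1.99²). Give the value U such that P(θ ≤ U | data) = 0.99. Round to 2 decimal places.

10.18

Need U with P(θ ≤ U) = 0.99: U = 5.55 + z_{0.01}·1.99.
z = 2.326; U = 5.55 + 2.326 × 1.99 = 10.18.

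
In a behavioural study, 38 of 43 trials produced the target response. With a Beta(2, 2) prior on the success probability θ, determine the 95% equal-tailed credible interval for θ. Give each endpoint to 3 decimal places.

[0.737, 0.937]

Posterior: Beta(2+38, 2+5) = Beta(40, 7).
Equal-tailed 95% interval: the 0.025 and 0.975 quantiles of Beta(40, 7).
Posterior mean ≈ 0.851, SD ≈ 0.051; a Normal approximation gives roughly [0.750, 0.952].
Exact: F⁻¹(0.025) = 0.737; F⁻¹(0.975) = 0.937.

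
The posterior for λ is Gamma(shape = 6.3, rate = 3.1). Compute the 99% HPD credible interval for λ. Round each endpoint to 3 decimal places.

[0.422, 4.447]

The posterior is unimodal and skewed, so the HPD interval has equal density at both endpoints and is the shortest 99% interval.
Solving f(0.422) = f(4.447) with F(4.447) − F(0.422) = 0.99 gives [0.422, 4.447].
For comparison, the equal-tailed interval is [0.543, 4.712]; the HPD is narrower and shifted toward the mode.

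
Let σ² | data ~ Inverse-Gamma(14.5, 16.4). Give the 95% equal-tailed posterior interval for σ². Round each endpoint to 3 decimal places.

[0.717, 2.044]

Inverse-Gamma(14.5, 16.4) quantiles: F⁻¹(0.025) and F⁻¹(0.975).
Equivalently, 1/σ² ~ Gamma(14.5, rate = 16.4); invert its 0.975 and 0.025 quantiles.
Posterior mean ≈ 1.215, SD ≈ 0.344; a Normal approximation gives roughly [0.541, 1.888].
Exact: lower = 0.717; upper = 2.044.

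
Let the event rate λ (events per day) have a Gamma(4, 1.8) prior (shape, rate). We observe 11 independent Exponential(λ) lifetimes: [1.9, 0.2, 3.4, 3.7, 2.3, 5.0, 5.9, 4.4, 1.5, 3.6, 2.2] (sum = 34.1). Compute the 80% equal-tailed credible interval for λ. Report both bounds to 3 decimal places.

Posterior: Gamma(4+11, 1.8+34.1) = Gamma(15, 35.9) (shape, rate).
Equal-tailed 80% interval: Gamma(15, 35.9) quantiles at 0.1 and 0.9.
Posterior mean ≈ 0.418, SD ≈ 0.108; a Normal approximation gives roughly [0.280, 0.556].
Exact: lower = 0.287; upper = 0.561.

[0.287, 0.561]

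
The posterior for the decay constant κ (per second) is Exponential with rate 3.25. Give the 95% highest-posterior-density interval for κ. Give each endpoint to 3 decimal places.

The exponential density is strictly decreasing on [0, ∞), so the HPD interval is anchored at 0: [0, q] with P(κ ≤ q) = 0.95.
q = −ln(1 − 0.95) / 3.25 = 2.9957 / 3.25 = 0.922.

[0.000, 0.922]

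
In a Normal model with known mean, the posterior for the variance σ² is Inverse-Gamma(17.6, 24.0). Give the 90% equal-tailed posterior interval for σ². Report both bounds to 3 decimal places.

Inverse-Gamma(17.6, 24.0) quantiles: F⁻¹(0.05) and F⁻¹(0.95).
Equivalently, 1/σ² ~ Gamma(17.6, rate = 24.0); invert its 0.95 and 0.05 quantiles.
Posterior mean ≈ 1.446, SD ≈ 0.366; a Normal approximation gives roughly [0.844, 2.048].
Exact: lower = 0.959; upper = 2.121.

[0.959, 2.121]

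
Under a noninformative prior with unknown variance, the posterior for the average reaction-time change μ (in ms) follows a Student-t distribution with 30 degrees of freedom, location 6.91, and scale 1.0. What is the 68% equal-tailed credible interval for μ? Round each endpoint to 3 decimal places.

[5.899, 7.921]

The t_30 distribution is symmetric; the 68% interval is 6.91 ± t·1.0 with t_{0.84,30} = 1.011.
Half-width: 1.011 × 1.0 = 1.011.
6.91 − 1.011 = 5.899; 6.91 + 1.011 = 7.921.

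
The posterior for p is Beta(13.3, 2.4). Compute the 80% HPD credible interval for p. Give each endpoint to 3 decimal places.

The posterior is unimodal and skewed, so the HPD interval has equal density at both endpoints and is the shortest 80% interval.
Solving f(0.765) = f(0.971) with F(0.971) − F(0.765) = 0.80 gives [0.765, 0.971].
For comparison, the equal-tailed interval is [0.726, 0.948]; the HPD is narrower and shifted toward the mode.

[0.765, 0.971]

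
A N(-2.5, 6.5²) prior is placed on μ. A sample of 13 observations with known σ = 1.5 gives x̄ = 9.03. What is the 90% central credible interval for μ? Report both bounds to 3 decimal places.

Posterior precision = 1/6.5² + 13/1.5² = 0.0237 + 5.7778 = 5.8014, so posterior SD = 0.4152.
Posterior mean = (-2.5/6.5² + 13·9.03/1.5²) / 5.8014 = 8.9830.
Interval: 8.9830 ± 1.645 × 0.4152 → [8.300, 9.666].

[8.300, 9.666]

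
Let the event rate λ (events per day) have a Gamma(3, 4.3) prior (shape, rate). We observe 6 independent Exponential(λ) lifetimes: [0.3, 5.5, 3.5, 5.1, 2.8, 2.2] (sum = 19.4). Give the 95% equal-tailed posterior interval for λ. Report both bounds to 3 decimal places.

[0.174, 0.665]

Posterior: Gamma(3+6, 4.3+19.4) = Gamma(9, 23.7) (shape, rate).
Equal-tailed 95% interval: Gamma(9, 23.7) quantiles at 0.025 and 0.975.
Posterior mean ≈ 0.380, SD ≈ 0.127; a Normal approximation gives roughly [0.132, 0.628].
Exact: lower = 0.174; upper = 0.665.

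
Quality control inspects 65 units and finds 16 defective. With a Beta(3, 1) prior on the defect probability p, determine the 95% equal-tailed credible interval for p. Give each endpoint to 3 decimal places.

Posterior: Beta(3+16, 1+49) = Beta(19, 50).
Equal-tailed 95% interval: the 0.025 and 0.975 quantiles of Beta(19, 50).
Posterior mean ≈ 0.275, SD ≈ 0.053; a Normal approximation gives roughly [0.171, 0.380].
Exact: F⁻¹(0.025) = 0.177; F⁻¹(0.975) = 0.386.

[0.177, 0.386]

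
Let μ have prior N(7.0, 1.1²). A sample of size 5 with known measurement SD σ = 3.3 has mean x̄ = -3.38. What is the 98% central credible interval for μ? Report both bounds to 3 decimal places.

Posterior precision = 1/1.1² + 5/3.3² = 0.8264 + 0.4591 = 1.2856, so posterior SD = 0.8820.
Posterior mean = (7.0/1.1² + 5·-3.38/3.3²) / 1.2856 = 3.2929.
Interval: 3.2929 ± 2.326 × 0.8820 → [1.241, 5.345].

[1.241, 5.345]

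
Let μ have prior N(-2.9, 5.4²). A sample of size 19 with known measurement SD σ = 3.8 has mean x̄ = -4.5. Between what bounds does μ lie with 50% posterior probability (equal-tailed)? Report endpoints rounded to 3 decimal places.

Posterior precision = 1/5.4² + 19/3.8² = 0.0343 + 1.3158 = 1.3501, so posterior SD = 0.8606.
Posterior mean = (-2.9/5.4² + 19·-4.5/3.8²) / 1.3501 = -4.4594.
Interval: -4.4594 ± 0.674 × 0.8606 → [-5.040, -3.879].

[-5.040, -3.879]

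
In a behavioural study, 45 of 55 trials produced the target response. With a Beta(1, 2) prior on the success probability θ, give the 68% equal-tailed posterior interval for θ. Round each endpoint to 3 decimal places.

Posterior: Beta(1+45, 2+10) = Beta(46, 12).
Equal-tailed 68% interval: the 0.16 and 0.84 quantiles of Beta(46, 12).
Posterior mean ≈ 0.793, SD ≈ 0.053; a Normal approximation gives roughly [0.741, 0.846].
Exact: F⁻¹(0.16) = 0.741; F⁻¹(0.84) = 0.846.

[0.741, 0.846]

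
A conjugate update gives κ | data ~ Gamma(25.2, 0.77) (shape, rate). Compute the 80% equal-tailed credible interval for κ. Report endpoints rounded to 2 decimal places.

Posterior: Gamma(shape 25.2, rate 0.77).
Equal-tailed 80% interval: Gamma(25.2, 0.77) quantiles at 0.1 and 0.9.
Posterior mean ≈ 32.73, SD ≈ 6.52; a Normal approximation gives roughly [24.37, 41.08].
Exact: lower = 24.70; upper = 41.31.

[24.70, 41.31]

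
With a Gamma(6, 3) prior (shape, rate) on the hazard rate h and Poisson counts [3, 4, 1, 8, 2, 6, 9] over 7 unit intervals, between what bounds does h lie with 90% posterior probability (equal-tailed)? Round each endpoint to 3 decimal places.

[2.933, 4.981]

Posterior: Gamma(6+33, 3+7) = Gamma(39, 10) (shape, rate).
Equal-tailed 90% interval: Gamma(39, 10) quantiles at 0.05 and 0.95.
Posterior mean ≈ 3.900, SD ≈ 0.624; a Normal approximation gives roughly [2.873, 4.927].
Exact: lower = 2.933; upper = 4.981.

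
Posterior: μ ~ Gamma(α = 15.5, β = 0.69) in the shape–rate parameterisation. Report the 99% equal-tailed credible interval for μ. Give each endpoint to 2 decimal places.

Posterior: Gamma(shape 15.5, rate 0.69).
Equal-tailed 99% interval: Gamma(15.5, 0.69) quantiles at 0.005 and 0.995.
Posterior mean ≈ 22.46, SD ≈ 5.71; a Normal approximation gives roughly [7.77, 37.16].
Exact: lower = 10.48; upper = 39.86.

[10.48, 39.86]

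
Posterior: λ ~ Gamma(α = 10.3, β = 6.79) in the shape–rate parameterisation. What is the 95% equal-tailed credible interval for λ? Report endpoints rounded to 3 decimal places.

[0.737, 2.574]

Posterior: Gamma(shape 10.3, rate 6.79).
Equal-tailed 95% interval: Gamma(10.3, 6.79) quantiles at 0.025 and 0.975.
Posterior mean ≈ 1.517, SD ≈ 0.473; a Normal approximation gives roughly [0.591, 2.443].
Exact: lower = 0.737; upper = 2.574.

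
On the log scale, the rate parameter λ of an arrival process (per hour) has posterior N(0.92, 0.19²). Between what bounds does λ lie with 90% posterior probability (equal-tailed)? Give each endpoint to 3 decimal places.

[1.836, 3.430]

On the log scale the 90% interval is 0.92 ± 1.645 × 0.19 = [0.6075, 1.2325].
Exponentiate: [e^0.6075, e^1.2325] = [1.836, 3.430].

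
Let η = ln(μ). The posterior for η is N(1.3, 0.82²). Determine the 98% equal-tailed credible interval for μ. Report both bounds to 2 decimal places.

On the log scale the 98% interval is 1.3 ± 2.326 × 0.82 = [-0.6076, 3.2076].
Exponentiate: [e^-0.6076, e^3.2076] = [0.54, 24.72].

[0.54, 24.72]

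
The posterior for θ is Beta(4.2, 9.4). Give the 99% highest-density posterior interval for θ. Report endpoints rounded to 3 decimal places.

[0.054, 0.629]

The posterior is unimodal and skewed, so the HPD interval has equal density at both endpoints and is the shortest 99% interval.
Solving f(0.054) = f(0.629) with F(0.629) − F(0.054) = 0.99 gives [0.054, 0.629].
For comparison, the equal-tailed interval is [0.066, 0.649]; the HPD is narrower and shifted toward the mode.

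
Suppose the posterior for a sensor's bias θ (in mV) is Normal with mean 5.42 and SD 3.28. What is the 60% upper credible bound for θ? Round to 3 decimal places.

6.251

Need U with P(θ ≤ U) = 0.60: U = 5.42 + z_{0.4}·3.28.
z = 0.253; U = 5.42 + 0.253 × 3.28 = 6.251.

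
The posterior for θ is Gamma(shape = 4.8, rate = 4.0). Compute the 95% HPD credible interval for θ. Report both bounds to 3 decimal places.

The posterior is unimodal and skewed, so the HPD interval has equal density at both endpoints and is the shortest 95% interval.
Solving f(0.276) = f(2.285) with F(2.285) − F(0.276) = 0.95 gives [0.276, 2.285].
For comparison, the equal-tailed interval is [0.378, 2.488]; the HPD is narrower and shifted toward the mode.

[0.276, 2.285]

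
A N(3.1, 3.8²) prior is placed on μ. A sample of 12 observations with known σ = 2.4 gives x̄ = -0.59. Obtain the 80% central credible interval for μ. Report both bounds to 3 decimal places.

[-1.345, 0.402]

Posterior precision = 1/3.8² + 12/2.4² = 0.0693 + 2.0833 = 2.1526, so posterior SD = 0.6816.
Posterior mean = (3.1/3.8² + 12·-0.59/2.4²) / 2.1526 = -0.4713.
Interval: -0.4713 ± 1.282 × 0.6816 → [-1.345, 0.402].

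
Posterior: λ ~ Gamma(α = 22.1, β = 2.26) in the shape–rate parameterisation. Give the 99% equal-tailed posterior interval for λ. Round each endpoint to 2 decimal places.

[5.25, 15.96]

Posterior: Gamma(shape 22.1, rate 2.26).
Equal-tailed 99% interval: Gamma(22.1, 2.26) quantiles at 0.005 and 0.995.
Posterior mean ≈ 9.78, SD ≈ 2.08; a Normal approximation gives roughly [4.42, 15.14].
Exact: lower = 5.25; upper = 15.96.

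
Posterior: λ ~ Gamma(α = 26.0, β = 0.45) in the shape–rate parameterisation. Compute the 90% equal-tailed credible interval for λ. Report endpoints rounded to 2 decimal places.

[40.49, 77.59]

Posterior: Gamma(shape 26.0, rate 0.45).
Equal-tailed 90% interval: Gamma(26.0, 0.45) quantiles at 0.05 and 0.95.
Posterior mean ≈ 57.78, SD ≈ 11.33; a Normal approximation gives roughly [39.14, 76.42].
Exact: lower = 40.49; upper = 77.59.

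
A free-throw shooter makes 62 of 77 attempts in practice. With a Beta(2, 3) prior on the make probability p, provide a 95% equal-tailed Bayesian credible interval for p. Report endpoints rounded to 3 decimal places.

[0.685, 0.863]

Posterior: Beta(2+62, 3+15) = Beta(64, 18).
Equal-tailed 95% interval: the 0.025 and 0.975 quantiles of Beta(64, 18).
Posterior mean ≈ 0.780, SD ≈ 0.045; a Normal approximation gives roughly [0.691, 0.870].
Exact: F⁻¹(0.025) = 0.685; F⁻¹(0.975) = 0.863.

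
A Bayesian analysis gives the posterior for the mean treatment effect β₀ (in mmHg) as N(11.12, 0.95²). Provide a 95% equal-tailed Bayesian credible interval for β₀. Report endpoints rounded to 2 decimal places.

The posterior is symmetric, so the 95% equal-tailed interval is β₀ = 11.12 ± z·0.95 with z = 1.960.
Half-width: 1.960 × 0.95 = 1.86.
11.12 − 1.86 = 9.26; 11.12 + 1.86 = 12.98.

[9.26, 12.98]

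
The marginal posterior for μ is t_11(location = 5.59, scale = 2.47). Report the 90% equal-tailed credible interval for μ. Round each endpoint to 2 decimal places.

[1.15, 10.03]

The t_11 distribution is symmetric; the 90% interval is 5.59 ± t·2.47 with t_{0.95,11} = 1.796.
Half-width: 1.796 × 2.47 = 4.44.
5.59 − 4.44 = 1.15; 5.59 + 4.44 = 10.03.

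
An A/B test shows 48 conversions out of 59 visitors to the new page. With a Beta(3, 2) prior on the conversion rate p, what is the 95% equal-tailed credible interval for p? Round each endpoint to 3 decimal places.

[0.691, 0.885]

Posterior: Beta(3+48, 2+11) = Beta(51, 13).
Equal-tailed 95% interval: the 0.025 and 0.975 quantiles of Beta(51, 13).
Posterior mean ≈ 0.797, SD ≈ 0.050; a Normal approximation gives roughly [0.699, 0.895].
Exact: F⁻¹(0.025) = 0.691; F⁻¹(0.975) = 0.885.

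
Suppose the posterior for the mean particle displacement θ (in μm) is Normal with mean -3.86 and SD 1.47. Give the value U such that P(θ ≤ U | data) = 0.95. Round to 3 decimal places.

Need U with P(θ ≤ U) = 0.95: U = -3.86 + z_{0.05}·1.47.
z = 1.645; U = -3.86 + 1.645 × 1.47 = -1.442.

-1.442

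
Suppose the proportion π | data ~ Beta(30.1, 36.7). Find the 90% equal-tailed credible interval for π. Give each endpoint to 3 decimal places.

Posterior: Beta(30.1, 36.7).
Equal-tailed 90% interval: the 0.05 and 0.95 quantiles of Beta(30.1, 36.7).
Posterior mean ≈ 0.451, SD ≈ 0.060; a Normal approximation gives roughly [0.351, 0.550].
Exact: F⁻¹(0.05) = 0.352; F⁻¹(0.95) = 0.551.

[0.352, 0.551]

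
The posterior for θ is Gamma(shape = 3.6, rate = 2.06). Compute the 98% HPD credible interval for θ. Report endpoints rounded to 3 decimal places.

The posterior is unimodal and skewed, so the HPD interval has equal density at both endpoints and is the shortest 98% interval.
Solving f(0.177) = f(4.162) with F(4.162) − F(0.177) = 0.98 gives [0.177, 4.162].
For comparison, the equal-tailed interval is [0.320, 4.564]; the HPD is narrower and shifted toward the mode.

[0.177, 4.162]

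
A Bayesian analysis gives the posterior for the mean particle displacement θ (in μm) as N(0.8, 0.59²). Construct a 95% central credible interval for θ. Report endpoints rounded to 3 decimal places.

[-0.356, 1.956]

The posterior is symmetric, so the 95% equal-tailed interval is θ = 0.8 ± z·0.59 with z = 1.960.
Half-width: 1.960 × 0.59 = 1.156.
0.8 − 1.156 = -0.356; 0.8 + 1.156 = 1.956.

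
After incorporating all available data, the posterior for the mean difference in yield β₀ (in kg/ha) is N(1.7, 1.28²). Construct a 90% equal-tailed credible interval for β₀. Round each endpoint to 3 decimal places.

[-0.405, 3.805]

The posterior is symmetric, so the 90% equal-tailed interval is β₀ = 1.7 ± z·1.28 with z = 1.645.
Half-width: 1.645 × 1.28 = 2.105.
1.7 − 2.105 = -0.405; 1.7 + 2.105 = 3.805.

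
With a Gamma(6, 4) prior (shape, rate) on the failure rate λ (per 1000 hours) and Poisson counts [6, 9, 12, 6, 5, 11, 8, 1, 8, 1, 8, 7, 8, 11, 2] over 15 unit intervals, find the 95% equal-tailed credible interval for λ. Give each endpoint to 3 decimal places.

Posterior: Gamma(6+103, 4+15) = Gamma(109, 19) (shape, rate).
Equal-tailed 95% interval: Gamma(109, 19) quantiles at 0.025 and 0.975.
Posterior mean ≈ 5.737, SD ≈ 0.549; a Normal approximation gives roughly [4.660, 6.814].
Exact: lower = 4.711; upper = 6.863.

[4.711, 6.863]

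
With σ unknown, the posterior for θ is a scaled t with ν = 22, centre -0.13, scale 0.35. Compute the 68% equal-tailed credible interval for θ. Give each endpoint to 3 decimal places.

The t_22 distribution is symmetric; the 68% interval is -0.13 ± t·0.35 with t_{0.84,22} = 1.017.
Half-width: 1.017 × 0.35 = 0.356.
-0.13 − 0.356 = -0.486; -0.13 + 0.356 = 0.226.

[-0.486, 0.226]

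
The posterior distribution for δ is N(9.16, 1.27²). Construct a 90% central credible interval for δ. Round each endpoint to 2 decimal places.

The posterior is symmetric, so the 90% equal-tailed interval is δ = 9.16 ± z·1.27 with z = 1.645.
Half-width: 1.645 × 1.27 = 2.09.
9.16 − 2.09 = 7.07; 9.16 + 2.09 = 11.25.

[7.07, 11.25]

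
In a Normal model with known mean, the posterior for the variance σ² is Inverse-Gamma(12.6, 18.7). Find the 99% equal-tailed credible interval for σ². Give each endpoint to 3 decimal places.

[0.792, 3.513]

Inverse-Gamma(12.6, 18.7) quantiles: F⁻¹(0.005) and F⁻¹(0.995).
Equivalently, 1/σ² ~ Gamma(12.6, rate = 18.7); invert its 0.995 and 0.005 quantiles.
Posterior mean ≈ 1.612, SD ≈ 0.495; a Normal approximation gives roughly [0.337, 2.887].
Exact: lower = 0.792; upper = 3.513.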